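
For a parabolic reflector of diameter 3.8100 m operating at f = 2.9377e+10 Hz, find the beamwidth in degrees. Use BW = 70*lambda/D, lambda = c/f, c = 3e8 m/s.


lambda = c / f = 3.0000e+08 / 2.9377e+10 = 0.01021207 m
BW = 70 * 0.01021207 / 3.8100 = 0.1876 deg

0.1876 deg


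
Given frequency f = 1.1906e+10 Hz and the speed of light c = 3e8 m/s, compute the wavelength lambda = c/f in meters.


lambda = c / f = 3.0000e+08 / 1.1906e+10 = 0.02520 m

0.02520 m


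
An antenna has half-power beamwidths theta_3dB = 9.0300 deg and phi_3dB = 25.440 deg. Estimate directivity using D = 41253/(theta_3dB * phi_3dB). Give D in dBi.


D_linear = 41253 / (9.0300 * 25.440) = 179.5770
D_dBi = 10 * log10(179.5770) = 22.54 dBi

22.54 dBi


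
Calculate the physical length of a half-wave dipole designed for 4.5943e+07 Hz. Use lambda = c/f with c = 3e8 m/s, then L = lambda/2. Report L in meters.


lambda = c / f = 3.0000e+08 / 4.5943e+07 = 6.529830 m
L = lambda / 2 = 6.529830 / 2 = 3.265 m

3.265 m


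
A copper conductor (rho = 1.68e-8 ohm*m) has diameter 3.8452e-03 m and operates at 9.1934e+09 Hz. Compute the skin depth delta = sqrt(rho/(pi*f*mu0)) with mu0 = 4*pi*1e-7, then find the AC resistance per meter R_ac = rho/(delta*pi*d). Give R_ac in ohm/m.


delta = sqrt(1.68e-8 / (pi * 9.1934e+09 * 4*pi*1e-7)) = 6.803567e-07 m
R_ac = 1.68e-8 / (6.803567e-07 * pi * 3.8452e-03) = 2.044 ohm/m

2.044 ohm/m


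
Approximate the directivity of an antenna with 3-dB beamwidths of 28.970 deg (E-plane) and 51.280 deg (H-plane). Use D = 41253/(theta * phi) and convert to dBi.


D_linear = 41253 / (28.970 * 51.280) = 27.76892
D_dBi = 10 * log10(27.76892) = 14.44 dBi

14.44 dBi


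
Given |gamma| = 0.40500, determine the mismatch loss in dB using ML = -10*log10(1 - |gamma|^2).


ML = -10 * log10(1 - 0.40500^2) = -10 * log10(0.835975) = 0.7781 dB

0.7781 dB


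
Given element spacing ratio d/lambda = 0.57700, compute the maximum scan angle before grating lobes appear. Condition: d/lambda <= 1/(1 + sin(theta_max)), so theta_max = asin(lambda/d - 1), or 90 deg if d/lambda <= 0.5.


lambda/d - 1 = 1/0.57700 - 1 = 0.7331023
theta_max = asin(0.7331023) = 47.15 deg

47.15 deg


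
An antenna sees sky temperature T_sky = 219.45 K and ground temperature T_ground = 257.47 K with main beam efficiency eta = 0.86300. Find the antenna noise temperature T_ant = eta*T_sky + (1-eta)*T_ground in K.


T_ant = 0.86300 * 219.45 + (1 - 0.86300) * 257.47 = 224.7 K

224.7 K


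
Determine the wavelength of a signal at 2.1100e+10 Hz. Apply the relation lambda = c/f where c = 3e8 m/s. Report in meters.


lambda = c / f = 3.0000e+08 / 2.1100e+10 = 0.01422 m

0.01422 m


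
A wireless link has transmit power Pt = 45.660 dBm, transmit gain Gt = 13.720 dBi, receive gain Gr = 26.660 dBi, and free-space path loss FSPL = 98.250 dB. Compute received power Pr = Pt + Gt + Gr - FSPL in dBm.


Pr = 45.660 + 13.720 + 26.660 - 98.250 = -12.21 dBm

-12.21 dBm


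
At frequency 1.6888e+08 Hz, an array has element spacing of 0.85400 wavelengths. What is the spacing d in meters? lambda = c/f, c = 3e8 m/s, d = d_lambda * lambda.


lambda = c / f = 3.0000e+08 / 1.6888e+08 = 1.776409 m
d = 0.85400 * 1.776409 = 1.517 m

1.517 m


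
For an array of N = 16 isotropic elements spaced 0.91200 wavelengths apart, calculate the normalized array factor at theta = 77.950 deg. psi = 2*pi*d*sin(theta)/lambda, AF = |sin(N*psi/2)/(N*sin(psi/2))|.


psi = 2*pi*0.91200*sin(77.950 deg) = 5.604003 rad
AF = |sin(16*5.604003/2) / (16*sin(5.604003/2))| = 0.1409

0.1409


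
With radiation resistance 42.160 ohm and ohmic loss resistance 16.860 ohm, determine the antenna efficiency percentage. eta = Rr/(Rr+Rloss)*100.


eta = 42.160 / (42.160 + 16.860) * 100 = 71.43%

71.43%


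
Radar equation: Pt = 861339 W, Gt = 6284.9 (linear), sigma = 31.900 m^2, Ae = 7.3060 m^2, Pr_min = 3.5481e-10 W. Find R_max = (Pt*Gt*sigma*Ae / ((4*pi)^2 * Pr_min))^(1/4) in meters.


R^4 = 861339*6284.9*31.900*7.3060 / ((4*pi)^2 * 3.5481e-10) = 2.251787e+19
R_max = 2.251787e+19^0.25 = 68886 m

68886 m


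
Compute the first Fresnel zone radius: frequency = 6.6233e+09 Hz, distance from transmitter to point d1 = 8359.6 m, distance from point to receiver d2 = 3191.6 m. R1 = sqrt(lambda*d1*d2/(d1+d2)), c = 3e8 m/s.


lambda = c / f = 3.0000e+08 / 6.6233e+09 = 0.04529464 m
R1 = sqrt(0.04529464 * 8359.6 * 3191.6 / (8359.6 + 3191.6)) = 10.23 m

10.23 m


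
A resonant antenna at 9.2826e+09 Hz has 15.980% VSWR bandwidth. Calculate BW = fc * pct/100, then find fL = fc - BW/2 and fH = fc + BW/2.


BW = 9.2826e+09 * 15.980/100 = 1.483359e+09 Hz
fL = 9.2826e+09 - 1.483359e+09/2 = 8.541e+09 Hz
fH = 9.2826e+09 + 1.483359e+09/2 = 1.002e+10 Hz

BW=1.483e+09 Hz, fL=8.541e+09 Hz, fH=1.002e+10 Hz


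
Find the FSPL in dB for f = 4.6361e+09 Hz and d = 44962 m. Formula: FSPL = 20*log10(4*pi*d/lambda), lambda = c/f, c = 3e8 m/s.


lambda = c / f = 3.0000e+08 / 4.6361e+09 = 0.06470956 m
FSPL = 20 * log10(4*pi*44962/0.06470956) = 138.8 dB

138.8 dB


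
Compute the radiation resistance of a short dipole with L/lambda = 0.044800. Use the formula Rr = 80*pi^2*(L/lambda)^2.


Rr = 80 * pi^2 * (0.044800)^2 = 80 * 9.869604 * 2.007040e-03 = 1.585 ohm

1.585 ohm


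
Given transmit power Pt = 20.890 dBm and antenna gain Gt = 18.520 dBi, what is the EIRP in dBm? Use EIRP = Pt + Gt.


EIRP = Pt + Gt = 20.890 + 18.520 = 39.41 dBm

39.41 dBm


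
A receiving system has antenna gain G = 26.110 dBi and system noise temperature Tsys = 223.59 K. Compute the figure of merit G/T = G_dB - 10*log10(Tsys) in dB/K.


G/T = 26.110 - 10*log10(223.59) = 26.110 - 23.49452 = 2.615 dB/K

2.615 dB/K


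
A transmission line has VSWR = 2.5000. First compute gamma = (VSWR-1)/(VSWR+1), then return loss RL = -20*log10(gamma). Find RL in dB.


gamma = (2.5000 - 1) / (2.5000 + 1) = 0.4285714
RL = -20 * log10(0.4285714) = 7.360 dB

7.360 dB


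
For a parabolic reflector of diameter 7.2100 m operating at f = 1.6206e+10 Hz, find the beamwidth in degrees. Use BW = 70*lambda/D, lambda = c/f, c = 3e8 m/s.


lambda = c / f = 3.0000e+08 / 1.6206e+10 = 0.01851166 m
BW = 70 * 0.01851166 / 7.2100 = 0.1797 deg

0.1797 deg


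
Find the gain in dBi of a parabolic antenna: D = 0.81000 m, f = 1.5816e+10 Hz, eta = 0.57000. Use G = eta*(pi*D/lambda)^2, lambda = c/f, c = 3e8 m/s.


lambda = c / f = 3.0000e+08 / 1.5816e+10 = 0.01896813 m
G_linear = 0.57000 * (pi * 0.81000 / 0.01896813)^2 = 10258.78
G_dBi = 10 * log10(10258.78) = 40.11 dBi

40.11 dBi


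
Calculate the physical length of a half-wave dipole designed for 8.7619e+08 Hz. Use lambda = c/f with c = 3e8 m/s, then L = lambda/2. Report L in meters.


lambda = c / f = 3.0000e+08 / 8.7619e+08 = 0.3423915 m
L = lambda / 2 = 0.3423915 / 2 = 0.1712 m

0.1712 m


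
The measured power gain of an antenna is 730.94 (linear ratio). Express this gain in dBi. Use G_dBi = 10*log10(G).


G_dBi = 10 * log10(730.94) = 28.64 dBi

28.64 dBi


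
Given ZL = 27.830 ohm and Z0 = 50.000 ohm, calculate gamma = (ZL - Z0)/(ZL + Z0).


gamma = (27.830 - 50.000) / (27.830 + 50.000) = -0.2849

-0.2849


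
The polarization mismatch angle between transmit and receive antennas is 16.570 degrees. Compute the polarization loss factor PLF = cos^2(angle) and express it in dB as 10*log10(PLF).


PLF_linear = cos^2(16.570 deg) = 0.9186686
PLF_dB = 10 * log10(0.9186686) = -0.3684 dB

-0.3684 dB


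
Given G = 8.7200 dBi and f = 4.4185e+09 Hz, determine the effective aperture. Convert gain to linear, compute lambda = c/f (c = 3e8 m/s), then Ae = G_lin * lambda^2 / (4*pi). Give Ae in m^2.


lambda = c / f = 3.0000e+08 / 4.4185e+09 = 0.06789634 m
G_linear = 10^(8.7200/10) = 7.447320
Ae = G_linear * lambda^2 / (4*pi) = 7.447320 * 0.06789634^2 / (4*pi) = 2.732e-03 m^2

2.732e-03 m^2


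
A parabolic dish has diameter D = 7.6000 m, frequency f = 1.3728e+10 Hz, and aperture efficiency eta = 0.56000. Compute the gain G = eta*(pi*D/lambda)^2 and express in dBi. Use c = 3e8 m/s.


lambda = c / f = 3.0000e+08 / 1.3728e+10 = 0.02185315 m
G_linear = 0.56000 * (pi * 7.6000 / 0.02185315)^2 = 668477.6
G_dBi = 10 * log10(668477.6) = 58.25 dBi

58.25 dBi


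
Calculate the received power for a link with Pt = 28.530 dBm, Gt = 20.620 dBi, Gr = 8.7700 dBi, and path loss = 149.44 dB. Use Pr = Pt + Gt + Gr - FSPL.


Pr = 28.530 + 20.620 + 8.7700 - 149.44 = -91.52 dBm

-91.52 dBm


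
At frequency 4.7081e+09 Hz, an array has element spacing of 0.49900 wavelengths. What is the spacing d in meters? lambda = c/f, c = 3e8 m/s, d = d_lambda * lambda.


lambda = c / f = 3.0000e+08 / 4.7081e+09 = 0.06371997 m
d = 0.49900 * 0.06371997 = 0.03180 m

0.03180 m


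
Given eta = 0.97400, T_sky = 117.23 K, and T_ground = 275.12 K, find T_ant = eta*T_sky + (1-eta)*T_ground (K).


T_ant = 0.97400 * 117.23 + (1 - 0.97400) * 275.12 = 121.3 K

121.3 K


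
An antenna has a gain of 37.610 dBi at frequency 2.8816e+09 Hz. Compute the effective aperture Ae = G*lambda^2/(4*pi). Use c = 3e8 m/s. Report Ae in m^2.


lambda = c / f = 3.0000e+08 / 2.8816e+09 = 0.1041088 m
G_linear = 10^(37.610/10) = 5767.665
Ae = G_linear * lambda^2 / (4*pi) = 5767.665 * 0.1041088^2 / (4*pi) = 4.975 m^2

4.975 m^2


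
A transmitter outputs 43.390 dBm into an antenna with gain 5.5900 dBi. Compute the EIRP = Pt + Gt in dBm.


EIRP = Pt + Gt = 43.390 + 5.5900 = 48.98 dBm

48.98 dBm


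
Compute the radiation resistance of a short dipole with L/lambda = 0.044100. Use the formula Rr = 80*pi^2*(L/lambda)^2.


Rr = 80 * pi^2 * (0.044100)^2 = 80 * 9.869604 * 1.944810e-03 = 1.536 ohm

1.536 ohm


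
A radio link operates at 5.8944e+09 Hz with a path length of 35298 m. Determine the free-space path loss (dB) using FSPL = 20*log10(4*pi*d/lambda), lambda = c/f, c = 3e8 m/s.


lambda = c / f = 3.0000e+08 / 5.8944e+09 = 0.05089577 m
FSPL = 20 * log10(4*pi*35298/0.05089577) = 138.8 dB

138.8 dB


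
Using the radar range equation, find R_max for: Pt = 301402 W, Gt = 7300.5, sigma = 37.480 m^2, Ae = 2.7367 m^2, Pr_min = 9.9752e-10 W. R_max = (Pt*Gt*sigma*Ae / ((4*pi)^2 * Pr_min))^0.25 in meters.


R^4 = 301402*7300.5*37.480*2.7367 / ((4*pi)^2 * 9.9752e-10) = 1.432795e+18
R_max = 1.432795e+18^0.25 = 34598 m

34598 m


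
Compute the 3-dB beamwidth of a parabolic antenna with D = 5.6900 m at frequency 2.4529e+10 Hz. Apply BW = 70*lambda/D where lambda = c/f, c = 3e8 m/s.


lambda = c / f = 3.0000e+08 / 2.4529e+10 = 0.01223042 m
BW = 70 * 0.01223042 / 5.6900 = 0.1505 deg

0.1505 deg


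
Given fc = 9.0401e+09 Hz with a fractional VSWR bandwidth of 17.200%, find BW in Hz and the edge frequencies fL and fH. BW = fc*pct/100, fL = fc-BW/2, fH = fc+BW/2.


BW = 9.0401e+09 * 17.200/100 = 1.554897e+09 Hz
fL = 9.0401e+09 - 1.554897e+09/2 = 8.263e+09 Hz
fH = 9.0401e+09 + 1.554897e+09/2 = 9.818e+09 Hz

BW=1.555e+09 Hz, fL=8.263e+09 Hz, fH=9.818e+09 Hz


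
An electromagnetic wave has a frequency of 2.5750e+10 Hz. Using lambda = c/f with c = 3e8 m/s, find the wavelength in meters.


lambda = c / f = 3.0000e+08 / 2.5750e+10 = 0.01165 m

0.01165 m


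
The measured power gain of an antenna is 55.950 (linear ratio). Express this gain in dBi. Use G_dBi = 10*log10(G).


G_dBi = 10 * log10(55.950) = 17.48 dBi

17.48 dBi


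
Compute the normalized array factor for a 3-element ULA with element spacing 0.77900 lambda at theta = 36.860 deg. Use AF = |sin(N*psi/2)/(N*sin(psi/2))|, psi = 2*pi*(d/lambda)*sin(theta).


psi = 2*pi*0.77900*sin(36.860 deg) = 2.936084 rad
AF = |sin(3*2.936084/2) / (3*sin(2.936084/2))| = 0.3193

0.3193


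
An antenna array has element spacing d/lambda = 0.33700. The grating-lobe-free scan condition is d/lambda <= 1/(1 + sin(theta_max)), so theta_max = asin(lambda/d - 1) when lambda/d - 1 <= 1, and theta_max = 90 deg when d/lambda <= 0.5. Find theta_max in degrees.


lambda/d - 1 = 1/0.33700 - 1 = 1.967359 >= 1
d/lambda <= 0.5, so the array can scan to endfire without grating lobes: theta_max = 90 deg

90 deg


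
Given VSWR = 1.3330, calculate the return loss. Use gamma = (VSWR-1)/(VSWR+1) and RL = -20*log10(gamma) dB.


gamma = (1.3330 - 1) / (1.3330 + 1) = 0.1427347
RL = -20 * log10(0.1427347) = 16.91 dB

16.91 dB


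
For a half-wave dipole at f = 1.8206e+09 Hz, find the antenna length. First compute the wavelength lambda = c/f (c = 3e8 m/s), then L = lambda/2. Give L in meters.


lambda = c / f = 3.0000e+08 / 1.8206e+09 = 0.1647808 m
L = lambda / 2 = 0.1647808 / 2 = 0.08239 m

0.08239 m


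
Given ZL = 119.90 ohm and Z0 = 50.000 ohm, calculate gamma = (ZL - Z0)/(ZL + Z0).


gamma = (119.90 - 50.000) / (119.90 + 50.000) = 0.4114

0.4114


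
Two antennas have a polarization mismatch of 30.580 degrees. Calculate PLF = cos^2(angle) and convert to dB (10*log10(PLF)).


PLF_linear = cos^2(30.580 deg) = 0.7411827
PLF_dB = 10 * log10(0.7411827) = -1.301 dB

-1.301 dB


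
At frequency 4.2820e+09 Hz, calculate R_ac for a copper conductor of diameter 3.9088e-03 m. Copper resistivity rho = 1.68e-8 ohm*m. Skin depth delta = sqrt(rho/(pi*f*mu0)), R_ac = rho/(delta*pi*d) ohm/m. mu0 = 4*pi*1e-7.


delta = sqrt(1.68e-8 / (pi * 4.2820e+09 * 4*pi*1e-7)) = 9.968996e-07 m
R_ac = 1.68e-8 / (9.968996e-07 * pi * 3.9088e-03) = 1.372 ohm/m

1.372 ohm/m


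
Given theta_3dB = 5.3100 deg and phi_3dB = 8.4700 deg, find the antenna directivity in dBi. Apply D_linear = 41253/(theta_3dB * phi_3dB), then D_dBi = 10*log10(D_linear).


D_linear = 41253 / (5.3100 * 8.4700) = 917.2286
D_dBi = 10 * log10(917.2286) = 29.62 dBi

29.62 dBi


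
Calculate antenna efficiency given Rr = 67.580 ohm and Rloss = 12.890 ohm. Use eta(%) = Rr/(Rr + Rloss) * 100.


eta = 67.580 / (67.580 + 12.890) * 100 = 83.98%

83.98%


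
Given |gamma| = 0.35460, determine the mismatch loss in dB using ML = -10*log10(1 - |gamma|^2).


ML = -10 * log10(1 - 0.35460^2) = -10 * log10(0.87425884) = 0.5836 dB

0.5836 dB


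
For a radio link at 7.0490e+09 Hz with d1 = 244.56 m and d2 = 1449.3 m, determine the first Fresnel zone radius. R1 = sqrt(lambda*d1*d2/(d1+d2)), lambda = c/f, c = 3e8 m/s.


lambda = c / f = 3.0000e+08 / 7.0490e+09 = 0.04255923 m
R1 = sqrt(0.04255923 * 244.56 * 1449.3 / (244.56 + 1449.3)) = 2.984 m

2.984 m


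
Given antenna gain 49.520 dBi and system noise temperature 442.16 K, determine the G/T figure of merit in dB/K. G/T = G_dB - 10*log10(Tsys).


G/T = 49.520 - 10*log10(442.16) = 49.520 - 26.45579 = 23.06 dB/K

23.06 dB/K


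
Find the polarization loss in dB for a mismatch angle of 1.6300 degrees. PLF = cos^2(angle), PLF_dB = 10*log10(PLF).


PLF_linear = cos^2(1.6300 deg) = 0.9991909
PLF_dB = 10 * log10(0.9991909) = -3.515e-03 dB

-3.515e-03 dB


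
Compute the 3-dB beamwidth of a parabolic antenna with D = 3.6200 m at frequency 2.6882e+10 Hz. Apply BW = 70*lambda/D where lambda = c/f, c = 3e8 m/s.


lambda = c / f = 3.0000e+08 / 2.6882e+10 = 0.01115988 m
BW = 70 * 0.01115988 / 3.6200 = 0.2158 deg

0.2158 deg


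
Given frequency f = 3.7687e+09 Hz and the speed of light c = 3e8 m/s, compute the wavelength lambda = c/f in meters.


lambda = c / f = 3.0000e+08 / 3.7687e+09 = 0.07960 m

0.07960 m


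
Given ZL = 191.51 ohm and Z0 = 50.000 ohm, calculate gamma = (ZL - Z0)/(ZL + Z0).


gamma = (191.51 - 50.000) / (191.51 + 50.000) = 0.5859

0.5859


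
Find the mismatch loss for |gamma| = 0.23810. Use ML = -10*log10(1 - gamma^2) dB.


ML = -10 * log10(1 - 0.23810^2) = -10 * log10(0.94330839) = 0.2535 dB

0.2535 dB


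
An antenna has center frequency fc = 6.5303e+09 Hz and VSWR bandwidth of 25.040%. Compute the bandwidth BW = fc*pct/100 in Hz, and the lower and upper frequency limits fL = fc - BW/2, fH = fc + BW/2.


BW = 6.5303e+09 * 25.040/100 = 1.635187e+09 Hz
fL = 6.5303e+09 - 1.635187e+09/2 = 5.713e+09 Hz
fH = 6.5303e+09 + 1.635187e+09/2 = 7.348e+09 Hz

BW=1.635e+09 Hz, fL=5.713e+09 Hz, fH=7.348e+09 Hz


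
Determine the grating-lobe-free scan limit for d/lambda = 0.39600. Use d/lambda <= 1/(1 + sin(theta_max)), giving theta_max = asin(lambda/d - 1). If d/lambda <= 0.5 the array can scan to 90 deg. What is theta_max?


lambda/d - 1 = 1/0.39600 - 1 = 1.525253 >= 1
d/lambda <= 0.5, so the array can scan to endfire without grating lobes: theta_max = 90 deg

90 deg


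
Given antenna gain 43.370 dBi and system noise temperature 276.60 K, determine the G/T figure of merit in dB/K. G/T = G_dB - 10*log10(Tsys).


G/T = 43.370 - 10*log10(276.60) = 43.370 - 24.41852 = 18.95 dB/K

18.95 dB/K


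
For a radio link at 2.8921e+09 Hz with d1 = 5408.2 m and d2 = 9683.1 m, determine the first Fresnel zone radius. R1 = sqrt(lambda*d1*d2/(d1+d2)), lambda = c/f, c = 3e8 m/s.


lambda = c / f = 3.0000e+08 / 2.8921e+09 = 0.1037309 m
R1 = sqrt(0.1037309 * 5408.2 * 9683.1 / (5408.2 + 9683.1)) = 18.97 m

18.97 m


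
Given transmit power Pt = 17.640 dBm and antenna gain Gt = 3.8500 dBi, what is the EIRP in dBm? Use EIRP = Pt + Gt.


EIRP = Pt + Gt = 17.640 + 3.8500 = 21.49 dBm

21.49 dBm


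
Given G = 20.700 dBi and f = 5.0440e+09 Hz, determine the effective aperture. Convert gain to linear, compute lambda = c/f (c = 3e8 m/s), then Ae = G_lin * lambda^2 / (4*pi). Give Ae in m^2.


lambda = c / f = 3.0000e+08 / 5.0440e+09 = 0.05947661 m
G_linear = 10^(20.700/10) = 117.4898
Ae = G_linear * lambda^2 / (4*pi) = 117.4898 * 0.05947661^2 / (4*pi) = 0.03307 m^2

0.03307 m^2


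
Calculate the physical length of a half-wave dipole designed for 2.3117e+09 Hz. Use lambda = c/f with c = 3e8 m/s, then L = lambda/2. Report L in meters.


lambda = c / f = 3.0000e+08 / 2.3117e+09 = 0.1297746 m
L = lambda / 2 = 0.1297746 / 2 = 0.06489 m

0.06489 m


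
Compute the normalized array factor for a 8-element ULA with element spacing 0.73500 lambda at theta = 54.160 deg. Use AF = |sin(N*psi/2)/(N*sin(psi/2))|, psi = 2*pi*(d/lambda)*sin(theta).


psi = 2*pi*0.73500*sin(54.160 deg) = 3.743720 rad
AF = |sin(8*3.743720/2) / (8*sin(3.743720/2))| = 0.08758

0.08758


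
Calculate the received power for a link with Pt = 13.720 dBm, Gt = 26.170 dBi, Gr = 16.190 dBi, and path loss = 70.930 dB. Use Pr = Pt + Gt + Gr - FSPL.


Pr = 13.720 + 26.170 + 16.190 - 70.930 = -14.85 dBm

-14.85 dBm


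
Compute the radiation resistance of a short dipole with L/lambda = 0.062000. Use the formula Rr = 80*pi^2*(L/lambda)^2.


Rr = 80 * pi^2 * (0.062000)^2 = 80 * 9.869604 * 3.844000e-03 = 3.035 ohm

3.035 ohm


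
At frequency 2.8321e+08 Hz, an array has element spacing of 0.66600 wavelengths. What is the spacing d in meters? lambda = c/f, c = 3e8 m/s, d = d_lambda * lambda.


lambda = c / f = 3.0000e+08 / 2.8321e+08 = 1.059285 m
d = 0.66600 * 1.059285 = 0.7055 m

0.7055 m


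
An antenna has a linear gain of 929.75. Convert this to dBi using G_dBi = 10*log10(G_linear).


G_dBi = 10 * log10(929.75) = 29.68 dBi

29.68 dBi


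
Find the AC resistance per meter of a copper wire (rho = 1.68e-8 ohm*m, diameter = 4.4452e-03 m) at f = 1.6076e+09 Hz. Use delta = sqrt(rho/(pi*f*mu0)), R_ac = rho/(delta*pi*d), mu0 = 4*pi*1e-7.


delta = sqrt(1.68e-8 / (pi * 1.6076e+09 * 4*pi*1e-7)) = 1.626993e-06 m
R_ac = 1.68e-8 / (1.626993e-06 * pi * 4.4452e-03) = 0.7394 ohm/m

0.7394 ohm/m


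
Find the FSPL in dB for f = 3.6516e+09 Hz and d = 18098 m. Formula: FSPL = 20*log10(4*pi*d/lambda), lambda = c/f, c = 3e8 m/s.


lambda = c / f = 3.0000e+08 / 3.6516e+09 = 0.08215577 m
FSPL = 20 * log10(4*pi*18098/0.08215577) = 128.8 dB

128.8 dB


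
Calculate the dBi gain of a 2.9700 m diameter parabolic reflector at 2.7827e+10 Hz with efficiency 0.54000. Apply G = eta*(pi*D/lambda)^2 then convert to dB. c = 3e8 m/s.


lambda = c / f = 3.0000e+08 / 2.7827e+10 = 0.01078090 m
G_linear = 0.54000 * (pi * 2.9700 / 0.01078090)^2 = 404479.4
G_dBi = 10 * log10(404479.4) = 56.07 dBi

56.07 dBi


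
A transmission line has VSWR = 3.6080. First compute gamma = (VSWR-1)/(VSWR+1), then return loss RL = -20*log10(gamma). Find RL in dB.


gamma = (3.6080 - 1) / (3.6080 + 1) = 0.5659722
RL = -20 * log10(0.5659722) = 4.944 dB

4.944 dB


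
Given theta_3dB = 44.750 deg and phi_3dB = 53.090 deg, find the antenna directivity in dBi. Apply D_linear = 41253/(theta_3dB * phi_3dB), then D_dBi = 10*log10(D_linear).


D_linear = 41253 / (44.750 * 53.090) = 17.36400
D_dBi = 10 * log10(17.36400) = 12.40 dBi

12.40 dBi


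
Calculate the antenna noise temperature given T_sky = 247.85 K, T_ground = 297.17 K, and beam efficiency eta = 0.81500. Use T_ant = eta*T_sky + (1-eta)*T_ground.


T_ant = 0.81500 * 247.85 + (1 - 0.81500) * 297.17 = 257.0 K

257.0 K


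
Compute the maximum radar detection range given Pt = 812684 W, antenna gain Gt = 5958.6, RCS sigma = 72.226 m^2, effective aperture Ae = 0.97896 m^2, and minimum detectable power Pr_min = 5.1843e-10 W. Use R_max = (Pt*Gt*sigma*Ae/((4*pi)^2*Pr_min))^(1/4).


R^4 = 812684*5958.6*72.226*0.97896 / ((4*pi)^2 * 5.1843e-10) = 4.182294e+18
R_max = 4.182294e+18^0.25 = 45222 m

45222 m


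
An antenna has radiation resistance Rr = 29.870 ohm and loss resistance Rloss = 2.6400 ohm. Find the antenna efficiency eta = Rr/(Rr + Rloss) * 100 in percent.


eta = 29.870 / (29.870 + 2.6400) * 100 = 91.88%

91.88%


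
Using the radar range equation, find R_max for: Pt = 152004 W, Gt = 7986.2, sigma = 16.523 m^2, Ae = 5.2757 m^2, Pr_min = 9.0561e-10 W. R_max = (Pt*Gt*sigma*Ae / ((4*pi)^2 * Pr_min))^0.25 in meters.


R^4 = 152004*7986.2*16.523*5.2757 / ((4*pi)^2 * 9.0561e-10) = 7.399515e+17
R_max = 7.399515e+17^0.25 = 29329 m

29329 m


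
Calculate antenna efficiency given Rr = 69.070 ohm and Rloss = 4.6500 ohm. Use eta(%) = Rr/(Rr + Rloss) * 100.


eta = 69.070 / (69.070 + 4.6500) * 100 = 93.69%

93.69%


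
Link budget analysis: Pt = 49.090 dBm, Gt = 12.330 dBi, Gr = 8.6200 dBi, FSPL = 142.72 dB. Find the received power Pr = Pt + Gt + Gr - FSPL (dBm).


Pr = 49.090 + 12.330 + 8.6200 - 142.72 = -72.68 dBm

-72.68 dBm


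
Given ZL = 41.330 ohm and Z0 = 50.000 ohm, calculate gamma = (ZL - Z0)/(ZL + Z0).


gamma = (41.330 - 50.000) / (41.330 + 50.000) = -0.09493

-0.09493


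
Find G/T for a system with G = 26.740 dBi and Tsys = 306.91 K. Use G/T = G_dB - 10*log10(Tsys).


G/T = 26.740 - 10*log10(306.91) = 26.740 - 24.87011 = 1.870 dB/K

1.870 dB/K


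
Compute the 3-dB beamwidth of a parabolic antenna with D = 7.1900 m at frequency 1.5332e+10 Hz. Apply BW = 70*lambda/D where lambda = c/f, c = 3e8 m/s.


lambda = c / f = 3.0000e+08 / 1.5332e+10 = 0.01956692 m
BW = 70 * 0.01956692 / 7.1900 = 0.1905 deg

0.1905 deg


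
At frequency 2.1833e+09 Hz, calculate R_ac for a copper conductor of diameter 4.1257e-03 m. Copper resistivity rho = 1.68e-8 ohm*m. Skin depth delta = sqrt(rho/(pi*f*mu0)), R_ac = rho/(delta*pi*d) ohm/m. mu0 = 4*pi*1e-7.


delta = sqrt(1.68e-8 / (pi * 2.1833e+09 * 4*pi*1e-7)) = 1.396105e-06 m
R_ac = 1.68e-8 / (1.396105e-06 * pi * 4.1257e-03) = 0.9284 ohm/m

0.9284 ohm/m


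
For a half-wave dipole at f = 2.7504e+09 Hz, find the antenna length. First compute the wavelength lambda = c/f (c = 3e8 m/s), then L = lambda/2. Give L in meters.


lambda = c / f = 3.0000e+08 / 2.7504e+09 = 0.1090750 m
L = lambda / 2 = 0.1090750 / 2 = 0.05454 m

0.05454 m


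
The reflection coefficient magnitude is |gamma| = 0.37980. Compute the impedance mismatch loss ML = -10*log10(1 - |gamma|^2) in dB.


ML = -10 * log10(1 - 0.37980^2) = -10 * log10(0.85575196) = 0.6765 dB

0.6765 dB


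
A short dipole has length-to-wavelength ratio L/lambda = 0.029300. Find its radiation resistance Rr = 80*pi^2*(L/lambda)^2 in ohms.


Rr = 80 * pi^2 * (0.029300)^2 = 80 * 9.869604 * 8.584900e-04 = 0.6778 ohm

0.6778 ohm


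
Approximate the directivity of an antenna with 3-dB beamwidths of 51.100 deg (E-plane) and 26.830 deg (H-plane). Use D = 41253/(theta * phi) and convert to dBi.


D_linear = 41253 / (51.100 * 26.830) = 30.08943
D_dBi = 10 * log10(30.08943) = 14.78 dBi

14.78 dBi


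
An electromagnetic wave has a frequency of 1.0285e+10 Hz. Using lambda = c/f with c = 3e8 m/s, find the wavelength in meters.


lambda = c / f = 3.0000e+08 / 1.0285e+10 = 0.02917 m

0.02917 m


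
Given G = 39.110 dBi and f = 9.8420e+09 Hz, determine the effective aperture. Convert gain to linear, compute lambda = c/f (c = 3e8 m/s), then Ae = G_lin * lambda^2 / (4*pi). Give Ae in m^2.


lambda = c / f = 3.0000e+08 / 9.8420e+09 = 0.03048161 m
G_linear = 10^(39.110/10) = 8147.043
Ae = G_linear * lambda^2 / (4*pi) = 8147.043 * 0.03048161^2 / (4*pi) = 0.6024 m^2

0.6024 m^2


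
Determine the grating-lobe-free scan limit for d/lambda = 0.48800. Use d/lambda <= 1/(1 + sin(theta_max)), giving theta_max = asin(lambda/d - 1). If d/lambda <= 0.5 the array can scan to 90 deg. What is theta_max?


lambda/d - 1 = 1/0.48800 - 1 = 1.049180 >= 1
d/lambda <= 0.5, so the array can scan to endfire without grating lobes: theta_max = 90 deg

90 deg


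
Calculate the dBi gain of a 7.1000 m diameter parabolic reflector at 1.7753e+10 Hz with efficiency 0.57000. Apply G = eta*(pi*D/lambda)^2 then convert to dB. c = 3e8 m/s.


lambda = c / f = 3.0000e+08 / 1.7753e+10 = 0.01689855 m
G_linear = 0.57000 * (pi * 7.1000 / 0.01689855)^2 = 993098.7
G_dBi = 10 * log10(993098.7) = 59.97 dBi

59.97 dBi


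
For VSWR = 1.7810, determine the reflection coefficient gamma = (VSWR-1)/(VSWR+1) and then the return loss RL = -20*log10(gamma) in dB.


gamma = (1.7810 - 1) / (1.7810 + 1) = 0.2808342
RL = -20 * log10(0.2808342) = 11.03 dB

11.03 dB


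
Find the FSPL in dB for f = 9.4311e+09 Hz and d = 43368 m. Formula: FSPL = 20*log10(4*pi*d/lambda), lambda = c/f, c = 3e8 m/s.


lambda = c / f = 3.0000e+08 / 9.4311e+09 = 0.03180965 m
FSPL = 20 * log10(4*pi*43368/0.03180965) = 144.7 dB

144.7 dB


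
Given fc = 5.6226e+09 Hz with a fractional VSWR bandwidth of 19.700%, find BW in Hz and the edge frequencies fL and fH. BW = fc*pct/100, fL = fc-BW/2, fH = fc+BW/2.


BW = 5.6226e+09 * 19.700/100 = 1.107652e+09 Hz
fL = 5.6226e+09 - 1.107652e+09/2 = 5.069e+09 Hz
fH = 5.6226e+09 + 1.107652e+09/2 = 6.176e+09 Hz

BW=1.108e+09 Hz, fL=5.069e+09 Hz, fH=6.176e+09 Hz


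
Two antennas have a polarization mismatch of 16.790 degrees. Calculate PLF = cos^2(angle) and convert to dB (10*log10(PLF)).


PLF_linear = cos^2(16.790 deg) = 0.9165572
PLF_dB = 10 * log10(0.9165572) = -0.3784 dB

-0.3784 dB


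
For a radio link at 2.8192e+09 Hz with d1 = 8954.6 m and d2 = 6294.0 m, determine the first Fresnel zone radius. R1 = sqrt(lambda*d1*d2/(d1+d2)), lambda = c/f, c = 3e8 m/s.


lambda = c / f = 3.0000e+08 / 2.8192e+09 = 0.1064132 m
R1 = sqrt(0.1064132 * 8954.6 * 6294.0 / (8954.6 + 6294.0)) = 19.83 m

19.83 m


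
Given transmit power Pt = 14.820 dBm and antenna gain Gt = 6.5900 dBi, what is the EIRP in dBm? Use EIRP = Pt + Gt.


EIRP = Pt + Gt = 14.820 + 6.5900 = 21.41 dBm

21.41 dBm


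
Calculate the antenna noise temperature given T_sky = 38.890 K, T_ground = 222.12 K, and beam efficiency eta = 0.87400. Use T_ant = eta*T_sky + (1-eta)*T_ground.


T_ant = 0.87400 * 38.890 + (1 - 0.87400) * 222.12 = 61.98 K

61.98 K


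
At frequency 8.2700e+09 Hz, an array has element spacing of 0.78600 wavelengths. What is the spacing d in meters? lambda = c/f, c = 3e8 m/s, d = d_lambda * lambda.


lambda = c / f = 3.0000e+08 / 8.2700e+09 = 0.03627570 m
d = 0.78600 * 0.03627570 = 0.02851 m

0.02851 m


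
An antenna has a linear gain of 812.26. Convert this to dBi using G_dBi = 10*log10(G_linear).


G_dBi = 10 * log10(812.26) = 29.10 dBi

29.10 dBi


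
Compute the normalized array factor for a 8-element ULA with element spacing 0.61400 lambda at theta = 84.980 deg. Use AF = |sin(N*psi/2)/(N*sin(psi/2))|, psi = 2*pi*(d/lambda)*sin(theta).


psi = 2*pi*0.61400*sin(84.980 deg) = 3.843078 rad
AF = |sin(8*3.843078/2) / (8*sin(3.843078/2))| = 0.04384

0.04384


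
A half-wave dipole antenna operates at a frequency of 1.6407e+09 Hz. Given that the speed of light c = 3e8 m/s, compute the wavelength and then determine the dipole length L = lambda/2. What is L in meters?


lambda = c / f = 3.0000e+08 / 1.6407e+09 = 0.1828488 m
L = lambda / 2 = 0.1828488 / 2 = 0.09142 m

0.09142 m


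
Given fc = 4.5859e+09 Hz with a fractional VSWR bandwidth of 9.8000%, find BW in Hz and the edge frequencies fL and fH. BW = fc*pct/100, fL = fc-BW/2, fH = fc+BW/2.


BW = 4.5859e+09 * 9.8000/100 = 4.494182e+08 Hz
fL = 4.5859e+09 - 4.494182e+08/2 = 4.361e+09 Hz
fH = 4.5859e+09 + 4.494182e+08/2 = 4.811e+09 Hz

BW=4.494e+08 Hz, fL=4.361e+09 Hz, fH=4.811e+09 Hz


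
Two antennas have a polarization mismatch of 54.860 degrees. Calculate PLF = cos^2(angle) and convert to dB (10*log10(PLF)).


PLF_linear = cos^2(54.860 deg) = 0.3312881
PLF_dB = 10 * log10(0.3312881) = -4.798 dB

-4.798 dB


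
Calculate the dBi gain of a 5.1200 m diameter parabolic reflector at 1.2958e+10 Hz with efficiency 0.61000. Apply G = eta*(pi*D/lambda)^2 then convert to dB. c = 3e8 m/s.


lambda = c / f = 3.0000e+08 / 1.2958e+10 = 0.02315172 m
G_linear = 0.61000 * (pi * 5.1200 / 0.02315172)^2 = 294444.2
G_dBi = 10 * log10(294444.2) = 54.69 dBi

54.69 dBi


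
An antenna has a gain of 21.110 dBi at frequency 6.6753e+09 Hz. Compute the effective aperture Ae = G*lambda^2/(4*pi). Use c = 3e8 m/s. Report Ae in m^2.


lambda = c / f = 3.0000e+08 / 6.6753e+09 = 0.04494180 m
G_linear = 10^(21.110/10) = 129.1219
Ae = G_linear * lambda^2 / (4*pi) = 129.1219 * 0.04494180^2 / (4*pi) = 0.02075 m^2

0.02075 m^2


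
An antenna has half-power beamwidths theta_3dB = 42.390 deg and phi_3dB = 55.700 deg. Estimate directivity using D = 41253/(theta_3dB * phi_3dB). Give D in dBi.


D_linear = 41253 / (42.390 * 55.700) = 17.47177
D_dBi = 10 * log10(17.47177) = 12.42 dBi

12.42 dBi


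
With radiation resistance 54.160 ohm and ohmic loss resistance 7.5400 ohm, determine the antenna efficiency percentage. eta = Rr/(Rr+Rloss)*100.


eta = 54.160 / (54.160 + 7.5400) * 100 = 87.78%

87.78%


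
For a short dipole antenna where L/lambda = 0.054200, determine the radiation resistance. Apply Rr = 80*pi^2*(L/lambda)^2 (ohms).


Rr = 80 * pi^2 * (0.054200)^2 = 80 * 9.869604 * 2.937640e-03 = 2.319 ohm

2.319 ohm


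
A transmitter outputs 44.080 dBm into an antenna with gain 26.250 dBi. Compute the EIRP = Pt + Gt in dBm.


EIRP = Pt + Gt = 44.080 + 26.250 = 70.33 dBm

70.33 dBm


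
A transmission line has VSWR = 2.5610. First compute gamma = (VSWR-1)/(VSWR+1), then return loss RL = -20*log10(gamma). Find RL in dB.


gamma = (2.5610 - 1) / (2.5610 + 1) = 0.4383600
RL = -20 * log10(0.4383600) = 7.163 dB

7.163 dB


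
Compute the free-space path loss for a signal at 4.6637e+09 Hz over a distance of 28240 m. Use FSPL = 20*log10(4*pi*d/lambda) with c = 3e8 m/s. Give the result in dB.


lambda = c / f = 3.0000e+08 / 4.6637e+09 = 0.06432661 m
FSPL = 20 * log10(4*pi*28240/0.06432661) = 134.8 dB

134.8 dB


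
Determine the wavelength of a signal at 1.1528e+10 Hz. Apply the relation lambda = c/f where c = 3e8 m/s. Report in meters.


lambda = c / f = 3.0000e+08 / 1.1528e+10 = 0.02602 m

0.02602 m


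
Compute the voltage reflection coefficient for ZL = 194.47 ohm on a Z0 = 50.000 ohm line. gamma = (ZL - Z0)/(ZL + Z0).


gamma = (194.47 - 50.000) / (194.47 + 50.000) = 0.5910

0.5910


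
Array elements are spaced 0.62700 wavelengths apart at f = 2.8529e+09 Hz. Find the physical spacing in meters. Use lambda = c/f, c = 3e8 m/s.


lambda = c / f = 3.0000e+08 / 2.8529e+09 = 0.1051562 m
d = 0.62700 * 0.1051562 = 0.06593 m

0.06593 m


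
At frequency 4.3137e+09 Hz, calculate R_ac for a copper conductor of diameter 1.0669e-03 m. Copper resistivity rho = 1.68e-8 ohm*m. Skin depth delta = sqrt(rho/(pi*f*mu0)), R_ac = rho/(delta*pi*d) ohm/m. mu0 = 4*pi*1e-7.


delta = sqrt(1.68e-8 / (pi * 4.3137e+09 * 4*pi*1e-7)) = 9.932299e-07 m
R_ac = 1.68e-8 / (9.932299e-07 * pi * 1.0669e-03) = 5.046 ohm/m

5.046 ohm/m


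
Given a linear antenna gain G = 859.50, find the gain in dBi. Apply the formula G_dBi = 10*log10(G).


G_dBi = 10 * log10(859.50) = 29.34 dBi

29.34 dBi


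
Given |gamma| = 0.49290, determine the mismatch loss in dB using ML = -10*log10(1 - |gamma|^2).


ML = -10 * log10(1 - 0.49290^2) = -10 * log10(0.75704959) = 1.209 dB

1.209 dB


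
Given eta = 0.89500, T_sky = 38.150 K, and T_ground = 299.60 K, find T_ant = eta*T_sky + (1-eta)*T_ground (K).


T_ant = 0.89500 * 38.150 + (1 - 0.89500) * 299.60 = 65.60 K

65.60 K


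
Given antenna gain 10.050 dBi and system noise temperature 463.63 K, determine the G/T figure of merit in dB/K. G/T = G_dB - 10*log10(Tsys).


G/T = 10.050 - 10*log10(463.63) = 10.050 - 26.66172 = -16.61 dB/K

-16.61 dB/K


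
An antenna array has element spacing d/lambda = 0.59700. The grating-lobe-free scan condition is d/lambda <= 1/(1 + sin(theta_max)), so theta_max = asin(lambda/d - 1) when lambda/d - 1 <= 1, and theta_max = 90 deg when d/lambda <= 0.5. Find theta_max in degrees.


lambda/d - 1 = 1/0.59700 - 1 = 0.6750419
theta_max = asin(0.6750419) = 42.46 deg

42.46 deg


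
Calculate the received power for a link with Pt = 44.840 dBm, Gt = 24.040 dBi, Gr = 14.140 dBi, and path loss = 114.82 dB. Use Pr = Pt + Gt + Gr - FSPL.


Pr = 44.840 + 24.040 + 14.140 - 114.82 = -31.80 dBm

-31.80 dBm


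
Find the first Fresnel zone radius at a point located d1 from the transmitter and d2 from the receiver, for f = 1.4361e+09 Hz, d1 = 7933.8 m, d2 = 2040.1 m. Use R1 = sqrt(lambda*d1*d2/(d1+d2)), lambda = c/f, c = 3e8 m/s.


lambda = c / f = 3.0000e+08 / 1.4361e+09 = 0.2088991 m
R1 = sqrt(0.2088991 * 7933.8 * 2040.1 / (7933.8 + 2040.1)) = 18.41 m

18.41 m


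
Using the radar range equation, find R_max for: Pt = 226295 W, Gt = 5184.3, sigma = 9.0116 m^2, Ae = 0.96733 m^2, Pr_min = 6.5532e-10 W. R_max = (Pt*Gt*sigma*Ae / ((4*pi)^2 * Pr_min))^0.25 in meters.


R^4 = 226295*5184.3*9.0116*0.96733 / ((4*pi)^2 * 6.5532e-10) = 9.882538e+16
R_max = 9.882538e+16^0.25 = 17730 m

17730 m


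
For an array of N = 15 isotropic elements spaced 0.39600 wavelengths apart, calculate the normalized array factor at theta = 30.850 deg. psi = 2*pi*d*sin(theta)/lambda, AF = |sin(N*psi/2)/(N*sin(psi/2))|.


psi = 2*pi*0.39600*sin(30.850 deg) = 1.275900 rad
AF = |sin(15*1.275900/2) / (15*sin(1.275900/2))| = 0.01612

0.01612


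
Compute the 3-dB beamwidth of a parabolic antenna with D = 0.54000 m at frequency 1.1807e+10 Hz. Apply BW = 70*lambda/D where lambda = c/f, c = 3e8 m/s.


lambda = c / f = 3.0000e+08 / 1.1807e+10 = 0.02540866 m
BW = 70 * 0.02540866 / 0.54000 = 3.294 deg

3.294 deg


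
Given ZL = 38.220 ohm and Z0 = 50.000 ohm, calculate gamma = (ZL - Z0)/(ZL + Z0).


gamma = (38.220 - 50.000) / (38.220 + 50.000) = -0.1335

-0.1335


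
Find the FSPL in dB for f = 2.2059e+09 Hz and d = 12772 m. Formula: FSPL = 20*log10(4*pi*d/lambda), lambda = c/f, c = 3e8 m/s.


lambda = c / f = 3.0000e+08 / 2.2059e+09 = 0.1359989 m
FSPL = 20 * log10(4*pi*12772/0.1359989) = 121.4 dB

121.4 dB


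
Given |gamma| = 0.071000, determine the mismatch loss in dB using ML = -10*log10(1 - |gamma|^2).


ML = -10 * log10(1 - 0.071000^2) = -10 * log10(0.994959) = 0.02195 dB

0.02195 dB


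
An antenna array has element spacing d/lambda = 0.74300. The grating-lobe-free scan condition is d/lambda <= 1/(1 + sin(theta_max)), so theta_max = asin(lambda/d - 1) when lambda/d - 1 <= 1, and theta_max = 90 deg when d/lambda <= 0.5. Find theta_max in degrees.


lambda/d - 1 = 1/0.74300 - 1 = 0.3458950
theta_max = asin(0.3458950) = 20.24 deg

20.24 deg


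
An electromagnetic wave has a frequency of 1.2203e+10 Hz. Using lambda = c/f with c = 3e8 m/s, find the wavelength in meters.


lambda = c / f = 3.0000e+08 / 1.2203e+10 = 0.02458 m

0.02458 m


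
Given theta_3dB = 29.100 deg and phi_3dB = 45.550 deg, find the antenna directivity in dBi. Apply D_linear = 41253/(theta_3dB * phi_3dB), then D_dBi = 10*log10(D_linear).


D_linear = 41253 / (29.100 * 45.550) = 31.12248
D_dBi = 10 * log10(31.12248) = 14.93 dBi

14.93 dBi


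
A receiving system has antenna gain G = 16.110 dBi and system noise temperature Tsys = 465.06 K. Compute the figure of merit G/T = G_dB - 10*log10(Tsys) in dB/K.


G/T = 16.110 - 10*log10(465.06) = 16.110 - 26.67509 = -10.57 dB/K

-10.57 dB/K


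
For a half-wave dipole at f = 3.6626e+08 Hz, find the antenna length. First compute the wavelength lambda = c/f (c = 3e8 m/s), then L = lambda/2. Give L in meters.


lambda = c / f = 3.0000e+08 / 3.6626e+08 = 0.8190903 m
L = lambda / 2 = 0.8190903 / 2 = 0.4095 m

0.4095 m


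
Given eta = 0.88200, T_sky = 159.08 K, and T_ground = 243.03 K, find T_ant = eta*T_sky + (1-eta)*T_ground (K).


T_ant = 0.88200 * 159.08 + (1 - 0.88200) * 243.03 = 169.0 K

169.0 K


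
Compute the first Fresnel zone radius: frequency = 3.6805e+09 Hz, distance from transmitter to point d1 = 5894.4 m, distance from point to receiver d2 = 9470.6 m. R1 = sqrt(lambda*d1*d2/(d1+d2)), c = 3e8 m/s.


lambda = c / f = 3.0000e+08 / 3.6805e+09 = 0.08151066 m
R1 = sqrt(0.08151066 * 5894.4 * 9470.6 / (5894.4 + 9470.6)) = 17.21 m

17.21 m


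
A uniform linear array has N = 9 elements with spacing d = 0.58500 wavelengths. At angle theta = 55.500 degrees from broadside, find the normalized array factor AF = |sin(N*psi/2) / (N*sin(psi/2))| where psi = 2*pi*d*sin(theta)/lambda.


psi = 2*pi*0.58500*sin(55.500 deg) = 3.029210 rad
AF = |sin(9*3.029210/2) / (9*sin(3.029210/2))| = 0.09736

0.09736


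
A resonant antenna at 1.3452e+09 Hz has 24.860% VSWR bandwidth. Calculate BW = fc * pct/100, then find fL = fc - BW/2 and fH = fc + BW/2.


BW = 1.3452e+09 * 24.860/100 = 3.344167e+08 Hz
fL = 1.3452e+09 - 3.344167e+08/2 = 1.178e+09 Hz
fH = 1.3452e+09 + 3.344167e+08/2 = 1.512e+09 Hz

BW=3.344e+08 Hz, fL=1.178e+09 Hz, fH=1.512e+09 Hz


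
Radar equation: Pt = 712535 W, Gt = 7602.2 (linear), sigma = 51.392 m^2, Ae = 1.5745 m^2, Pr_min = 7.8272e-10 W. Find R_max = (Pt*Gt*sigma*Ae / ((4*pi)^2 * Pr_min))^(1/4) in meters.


R^4 = 712535*7602.2*51.392*1.5745 / ((4*pi)^2 * 7.8272e-10) = 3.546153e+18
R_max = 3.546153e+18^0.25 = 43395 m

43395 m


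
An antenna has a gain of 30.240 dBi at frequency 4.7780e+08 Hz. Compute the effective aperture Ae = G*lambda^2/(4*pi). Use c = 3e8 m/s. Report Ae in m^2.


lambda = c / f = 3.0000e+08 / 4.7780e+08 = 0.6278778 m
G_linear = 10^(30.240/10) = 1056.818
Ae = G_linear * lambda^2 / (4*pi) = 1056.818 * 0.6278778^2 / (4*pi) = 33.15 m^2

33.15 m^2


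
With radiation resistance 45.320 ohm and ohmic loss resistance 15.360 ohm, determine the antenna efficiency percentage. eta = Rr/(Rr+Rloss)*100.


eta = 45.320 / (45.320 + 15.360) * 100 = 74.69%

74.69%


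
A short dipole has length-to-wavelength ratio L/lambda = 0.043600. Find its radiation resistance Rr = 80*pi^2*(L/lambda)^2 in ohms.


Rr = 80 * pi^2 * (0.043600)^2 = 80 * 9.869604 * 1.900960e-03 = 1.501 ohm

1.501 ohm


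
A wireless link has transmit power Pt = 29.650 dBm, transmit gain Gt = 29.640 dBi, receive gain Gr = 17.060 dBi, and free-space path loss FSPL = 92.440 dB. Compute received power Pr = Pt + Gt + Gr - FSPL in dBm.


Pr = 29.650 + 29.640 + 17.060 - 92.440 = -16.09 dBm

-16.09 dBm


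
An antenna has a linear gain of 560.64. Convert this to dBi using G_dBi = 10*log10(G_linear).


G_dBi = 10 * log10(560.64) = 27.49 dBi

27.49 dBi


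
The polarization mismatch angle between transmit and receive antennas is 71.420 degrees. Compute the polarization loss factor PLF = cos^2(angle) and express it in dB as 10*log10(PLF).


PLF_linear = cos^2(71.420 deg) = 0.1015241
PLF_dB = 10 * log10(0.1015241) = -9.934 dB

-9.934 dB
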